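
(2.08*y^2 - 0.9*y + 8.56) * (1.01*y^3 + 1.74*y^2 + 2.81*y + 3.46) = 2.1008*y^5 + 2.7102*y^4 + 12.9244*y^3 + 19.5622*y^2 + 20.9396*y + 29.6176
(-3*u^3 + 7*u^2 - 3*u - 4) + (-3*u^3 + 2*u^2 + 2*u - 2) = -6*u^3 + 9*u^2 - u - 6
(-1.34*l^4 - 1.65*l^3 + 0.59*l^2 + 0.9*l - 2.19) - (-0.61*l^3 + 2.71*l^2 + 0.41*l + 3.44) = -1.34*l^4 - 1.04*l^3 - 2.12*l^2 + 0.49*l - 5.63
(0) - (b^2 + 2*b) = -b^2 - 2*b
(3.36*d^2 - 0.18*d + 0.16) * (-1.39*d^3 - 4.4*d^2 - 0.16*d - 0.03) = -4.6704*d^5 - 14.5338*d^4 + 0.032*d^3 - 0.776*d^2 - 0.0202*d - 0.0048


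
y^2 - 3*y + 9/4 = (y - 3/2)^2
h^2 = h^2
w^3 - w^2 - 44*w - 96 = (w - 8)*(w + 3)*(w + 4)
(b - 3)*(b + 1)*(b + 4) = b^3 + 2*b^2 - 11*b - 12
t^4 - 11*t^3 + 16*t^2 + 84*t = t*(t - 7)*(t - 6)*(t + 2)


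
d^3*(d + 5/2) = d^4 + 5*d^3/2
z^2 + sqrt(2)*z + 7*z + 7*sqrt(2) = (z + 7)*(z + sqrt(2))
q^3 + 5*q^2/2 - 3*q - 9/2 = (q - 3/2)*(q + 1)*(q + 3)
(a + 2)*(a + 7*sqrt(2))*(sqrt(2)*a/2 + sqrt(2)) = sqrt(2)*a^3/2 + 2*sqrt(2)*a^2 + 7*a^2 + 2*sqrt(2)*a + 28*a + 28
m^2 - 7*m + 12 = (m - 4)*(m - 3)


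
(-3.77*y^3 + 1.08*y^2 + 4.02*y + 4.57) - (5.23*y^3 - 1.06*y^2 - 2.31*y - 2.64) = -9.0*y^3 + 2.14*y^2 + 6.33*y + 7.21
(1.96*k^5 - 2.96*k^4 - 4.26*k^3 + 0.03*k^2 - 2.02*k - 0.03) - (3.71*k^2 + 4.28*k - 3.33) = 1.96*k^5 - 2.96*k^4 - 4.26*k^3 - 3.68*k^2 - 6.3*k + 3.3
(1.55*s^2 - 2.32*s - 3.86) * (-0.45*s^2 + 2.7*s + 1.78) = -0.6975*s^4 + 5.229*s^3 - 1.768*s^2 - 14.5516*s - 6.8708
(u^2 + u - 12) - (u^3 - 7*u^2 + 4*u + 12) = -u^3 + 8*u^2 - 3*u - 24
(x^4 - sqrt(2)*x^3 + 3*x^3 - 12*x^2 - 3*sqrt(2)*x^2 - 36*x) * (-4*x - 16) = -4*x^5 - 28*x^4 + 4*sqrt(2)*x^4 + 28*sqrt(2)*x^3 + 48*sqrt(2)*x^2 + 336*x^2 + 576*x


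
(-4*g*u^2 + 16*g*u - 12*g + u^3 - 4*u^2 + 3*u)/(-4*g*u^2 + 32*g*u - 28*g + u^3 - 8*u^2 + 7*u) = (u - 3)/(u - 7)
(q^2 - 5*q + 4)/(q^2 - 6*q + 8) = (q - 1)/(q - 2)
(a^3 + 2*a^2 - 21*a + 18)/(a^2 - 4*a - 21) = (-a^3 - 2*a^2 + 21*a - 18)/(-a^2 + 4*a + 21)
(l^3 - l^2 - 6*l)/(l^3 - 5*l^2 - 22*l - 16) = l*(l - 3)/(l^2 - 7*l - 8)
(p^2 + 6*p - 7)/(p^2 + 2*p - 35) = (p - 1)/(p - 5)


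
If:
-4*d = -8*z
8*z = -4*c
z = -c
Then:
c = 0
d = 0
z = 0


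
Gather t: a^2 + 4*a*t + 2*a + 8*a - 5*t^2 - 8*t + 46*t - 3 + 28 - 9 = a^2 + 10*a - 5*t^2 + t*(4*a + 38) + 16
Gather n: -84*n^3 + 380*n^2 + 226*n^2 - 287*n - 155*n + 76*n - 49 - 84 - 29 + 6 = -84*n^3 + 606*n^2 - 366*n - 156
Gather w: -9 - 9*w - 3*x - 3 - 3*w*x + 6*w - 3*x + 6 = w*(-3*x - 3) - 6*x - 6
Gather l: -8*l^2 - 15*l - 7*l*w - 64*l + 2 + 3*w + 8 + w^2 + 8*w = -8*l^2 + l*(-7*w - 79) + w^2 + 11*w + 10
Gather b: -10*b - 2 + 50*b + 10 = 40*b + 8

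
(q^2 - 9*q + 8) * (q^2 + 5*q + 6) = q^4 - 4*q^3 - 31*q^2 - 14*q + 48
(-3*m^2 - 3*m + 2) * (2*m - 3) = -6*m^3 + 3*m^2 + 13*m - 6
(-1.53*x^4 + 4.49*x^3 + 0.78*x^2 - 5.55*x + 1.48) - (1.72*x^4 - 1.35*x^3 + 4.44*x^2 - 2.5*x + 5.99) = -3.25*x^4 + 5.84*x^3 - 3.66*x^2 - 3.05*x - 4.51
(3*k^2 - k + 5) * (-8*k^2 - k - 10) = -24*k^4 + 5*k^3 - 69*k^2 + 5*k - 50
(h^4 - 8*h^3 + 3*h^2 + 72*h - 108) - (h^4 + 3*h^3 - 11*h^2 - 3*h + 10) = -11*h^3 + 14*h^2 + 75*h - 118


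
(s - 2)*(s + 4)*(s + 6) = s^3 + 8*s^2 + 4*s - 48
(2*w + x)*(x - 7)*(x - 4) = 2*w*x^2 - 22*w*x + 56*w + x^3 - 11*x^2 + 28*x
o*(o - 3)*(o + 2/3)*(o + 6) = o^4 + 11*o^3/3 - 16*o^2 - 12*o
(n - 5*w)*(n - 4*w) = n^2 - 9*n*w + 20*w^2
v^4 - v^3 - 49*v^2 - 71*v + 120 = (v - 8)*(v - 1)*(v + 3)*(v + 5)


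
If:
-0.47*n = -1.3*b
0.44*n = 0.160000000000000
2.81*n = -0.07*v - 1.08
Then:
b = 0.13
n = 0.36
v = -30.03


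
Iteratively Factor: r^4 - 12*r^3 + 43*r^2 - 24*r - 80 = (r - 5)*(r^3 - 7*r^2 + 8*r + 16) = (r - 5)*(r + 1)*(r^2 - 8*r + 16) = (r - 5)*(r - 4)*(r + 1)*(r - 4)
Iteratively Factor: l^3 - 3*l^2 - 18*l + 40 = (l + 4)*(l^2 - 7*l + 10) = (l - 2)*(l + 4)*(l - 5)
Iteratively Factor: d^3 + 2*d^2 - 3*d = (d + 3)*(d^2 - d) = (d - 1)*(d + 3)*(d)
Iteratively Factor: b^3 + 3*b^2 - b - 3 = (b + 1)*(b^2 + 2*b - 3) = (b - 1)*(b + 1)*(b + 3)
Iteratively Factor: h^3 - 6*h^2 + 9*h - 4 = (h - 1)*(h^2 - 5*h + 4) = (h - 1)^2*(h - 4)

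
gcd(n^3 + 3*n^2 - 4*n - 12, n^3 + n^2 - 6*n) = n^2 + n - 6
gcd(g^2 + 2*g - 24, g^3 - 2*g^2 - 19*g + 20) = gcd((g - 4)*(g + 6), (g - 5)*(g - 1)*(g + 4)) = 1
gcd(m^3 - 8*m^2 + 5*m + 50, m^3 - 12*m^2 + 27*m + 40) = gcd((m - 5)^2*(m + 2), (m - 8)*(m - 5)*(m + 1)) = m - 5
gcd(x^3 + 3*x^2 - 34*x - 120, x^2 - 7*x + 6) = x - 6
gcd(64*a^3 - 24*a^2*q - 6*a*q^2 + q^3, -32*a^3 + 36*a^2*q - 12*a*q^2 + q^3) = 16*a^2 - 10*a*q + q^2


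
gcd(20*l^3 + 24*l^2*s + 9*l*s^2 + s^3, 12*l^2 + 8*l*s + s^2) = 2*l + s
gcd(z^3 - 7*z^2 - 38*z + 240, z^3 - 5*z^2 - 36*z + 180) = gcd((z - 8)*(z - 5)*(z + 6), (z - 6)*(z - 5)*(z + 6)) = z^2 + z - 30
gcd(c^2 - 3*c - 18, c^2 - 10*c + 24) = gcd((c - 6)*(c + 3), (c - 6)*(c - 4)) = c - 6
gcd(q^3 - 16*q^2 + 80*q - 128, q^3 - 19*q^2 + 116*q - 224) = q^2 - 12*q + 32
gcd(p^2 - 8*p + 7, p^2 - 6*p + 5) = p - 1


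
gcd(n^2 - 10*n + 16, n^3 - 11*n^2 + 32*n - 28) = n - 2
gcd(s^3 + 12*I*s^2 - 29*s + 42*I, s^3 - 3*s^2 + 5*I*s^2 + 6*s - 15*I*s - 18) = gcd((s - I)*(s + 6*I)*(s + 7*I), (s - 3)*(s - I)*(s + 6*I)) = s^2 + 5*I*s + 6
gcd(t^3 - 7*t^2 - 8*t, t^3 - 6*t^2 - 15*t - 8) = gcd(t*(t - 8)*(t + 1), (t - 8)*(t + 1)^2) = t^2 - 7*t - 8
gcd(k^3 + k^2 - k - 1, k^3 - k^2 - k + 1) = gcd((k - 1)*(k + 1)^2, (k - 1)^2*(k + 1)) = k^2 - 1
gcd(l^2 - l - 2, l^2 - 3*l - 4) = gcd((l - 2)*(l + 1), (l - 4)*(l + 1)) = l + 1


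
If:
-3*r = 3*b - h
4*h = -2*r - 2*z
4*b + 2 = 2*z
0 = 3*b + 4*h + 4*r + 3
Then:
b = 5/23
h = -12/23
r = -9/23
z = 33/23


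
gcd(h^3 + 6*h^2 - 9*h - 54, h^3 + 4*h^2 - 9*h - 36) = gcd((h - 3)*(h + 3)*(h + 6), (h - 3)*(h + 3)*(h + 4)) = h^2 - 9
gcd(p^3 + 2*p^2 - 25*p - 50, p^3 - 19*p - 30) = p^2 - 3*p - 10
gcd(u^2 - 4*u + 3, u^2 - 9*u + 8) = u - 1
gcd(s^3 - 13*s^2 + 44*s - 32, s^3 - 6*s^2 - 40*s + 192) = s^2 - 12*s + 32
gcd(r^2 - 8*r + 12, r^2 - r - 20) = 1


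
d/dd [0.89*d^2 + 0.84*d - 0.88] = 1.78*d + 0.84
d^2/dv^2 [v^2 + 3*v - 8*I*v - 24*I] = 2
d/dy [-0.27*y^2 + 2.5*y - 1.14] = 2.5 - 0.54*y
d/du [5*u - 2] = 5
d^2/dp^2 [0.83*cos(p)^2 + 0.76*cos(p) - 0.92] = -0.76*cos(p) - 1.66*cos(2*p)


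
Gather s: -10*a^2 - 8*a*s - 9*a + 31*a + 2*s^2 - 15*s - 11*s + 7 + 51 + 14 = -10*a^2 + 22*a + 2*s^2 + s*(-8*a - 26) + 72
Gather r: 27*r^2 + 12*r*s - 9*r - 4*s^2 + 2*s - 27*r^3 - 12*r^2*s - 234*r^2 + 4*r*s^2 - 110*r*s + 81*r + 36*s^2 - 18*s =-27*r^3 + r^2*(-12*s - 207) + r*(4*s^2 - 98*s + 72) + 32*s^2 - 16*s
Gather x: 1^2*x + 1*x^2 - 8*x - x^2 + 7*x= 0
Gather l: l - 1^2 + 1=l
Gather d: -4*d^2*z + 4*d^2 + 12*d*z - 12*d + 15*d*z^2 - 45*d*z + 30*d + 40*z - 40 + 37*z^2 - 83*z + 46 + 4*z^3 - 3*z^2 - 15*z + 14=d^2*(4 - 4*z) + d*(15*z^2 - 33*z + 18) + 4*z^3 + 34*z^2 - 58*z + 20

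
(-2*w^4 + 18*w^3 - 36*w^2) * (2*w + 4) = -4*w^5 + 28*w^4 - 144*w^2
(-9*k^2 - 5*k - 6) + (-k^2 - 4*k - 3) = -10*k^2 - 9*k - 9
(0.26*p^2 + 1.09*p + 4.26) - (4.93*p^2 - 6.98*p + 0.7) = -4.67*p^2 + 8.07*p + 3.56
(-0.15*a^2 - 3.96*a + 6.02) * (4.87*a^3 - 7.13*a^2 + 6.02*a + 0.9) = -0.7305*a^5 - 18.2157*a^4 + 56.6492*a^3 - 66.8968*a^2 + 32.6764*a + 5.418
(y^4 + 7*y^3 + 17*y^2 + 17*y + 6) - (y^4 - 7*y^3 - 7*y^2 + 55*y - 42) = 14*y^3 + 24*y^2 - 38*y + 48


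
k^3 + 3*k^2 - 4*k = k*(k - 1)*(k + 4)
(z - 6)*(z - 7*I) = z^2 - 6*z - 7*I*z + 42*I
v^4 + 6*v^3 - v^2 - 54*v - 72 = (v - 3)*(v + 2)*(v + 3)*(v + 4)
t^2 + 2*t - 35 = (t - 5)*(t + 7)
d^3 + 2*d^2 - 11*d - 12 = (d - 3)*(d + 1)*(d + 4)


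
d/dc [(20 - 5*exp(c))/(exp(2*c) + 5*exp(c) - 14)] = 5*((exp(c) - 4)*(2*exp(c) + 5) - exp(2*c) - 5*exp(c) + 14)*exp(c)/(exp(2*c) + 5*exp(c) - 14)^2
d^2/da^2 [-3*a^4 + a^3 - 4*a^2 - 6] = -36*a^2 + 6*a - 8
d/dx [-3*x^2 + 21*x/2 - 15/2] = 21/2 - 6*x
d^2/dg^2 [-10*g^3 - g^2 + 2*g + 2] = -60*g - 2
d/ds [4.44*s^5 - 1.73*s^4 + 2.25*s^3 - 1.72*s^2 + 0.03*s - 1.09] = 22.2*s^4 - 6.92*s^3 + 6.75*s^2 - 3.44*s + 0.03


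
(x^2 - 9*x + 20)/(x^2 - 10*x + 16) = (x^2 - 9*x + 20)/(x^2 - 10*x + 16)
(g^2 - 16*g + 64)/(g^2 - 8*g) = (g - 8)/g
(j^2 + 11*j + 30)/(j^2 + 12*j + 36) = (j + 5)/(j + 6)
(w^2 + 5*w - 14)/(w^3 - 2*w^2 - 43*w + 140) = (w - 2)/(w^2 - 9*w + 20)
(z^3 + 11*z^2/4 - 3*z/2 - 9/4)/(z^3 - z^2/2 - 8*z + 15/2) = (4*z + 3)/(2*(2*z - 5))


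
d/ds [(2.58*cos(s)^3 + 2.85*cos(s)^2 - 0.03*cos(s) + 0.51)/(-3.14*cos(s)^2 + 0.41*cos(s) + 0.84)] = (8.1012*cos(s)^4 - 2.1156*cos(s)^3 - 7.5759*cos(s)^2 - 7.9908*cos(s) + 0.2343)*sin(s)/(9.8596*cos(s)^4 - 2.5748*cos(s)^3 - 5.1071*cos(s)^2 + 0.6888*cos(s) + 0.7056)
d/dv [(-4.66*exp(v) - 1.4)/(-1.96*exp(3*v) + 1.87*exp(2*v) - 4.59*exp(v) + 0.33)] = (-18.2672*exp(3*v) + 0.482200000000001*exp(2*v) + 5.236*exp(v) - 7.9638)*exp(v)/(3.8416*exp(6*v) - 7.3304*exp(5*v) + 21.4897*exp(4*v) - 18.4602*exp(3*v) + 22.3023*exp(2*v) - 3.0294*exp(v) + 0.1089)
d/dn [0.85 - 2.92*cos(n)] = 2.92*sin(n)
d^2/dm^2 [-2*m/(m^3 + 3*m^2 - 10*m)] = 4*(-3*m^2 - 9*m - 19)/(m^6 + 9*m^5 - 3*m^4 - 153*m^3 + 30*m^2 + 900*m - 1000)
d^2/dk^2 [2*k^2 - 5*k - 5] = 4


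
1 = 1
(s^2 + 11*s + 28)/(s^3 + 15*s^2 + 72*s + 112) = 1/(s + 4)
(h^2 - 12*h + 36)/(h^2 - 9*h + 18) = (h - 6)/(h - 3)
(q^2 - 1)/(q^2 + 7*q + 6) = (q - 1)/(q + 6)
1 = 1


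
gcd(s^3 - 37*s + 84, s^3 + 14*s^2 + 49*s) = s + 7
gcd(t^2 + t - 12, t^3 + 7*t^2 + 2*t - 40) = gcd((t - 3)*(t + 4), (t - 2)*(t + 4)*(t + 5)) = t + 4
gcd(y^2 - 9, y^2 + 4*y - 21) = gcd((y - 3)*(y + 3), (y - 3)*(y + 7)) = y - 3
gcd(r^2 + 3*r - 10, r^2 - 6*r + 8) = r - 2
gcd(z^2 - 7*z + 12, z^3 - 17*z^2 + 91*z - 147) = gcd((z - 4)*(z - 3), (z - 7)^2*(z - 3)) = z - 3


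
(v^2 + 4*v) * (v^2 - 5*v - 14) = v^4 - v^3 - 34*v^2 - 56*v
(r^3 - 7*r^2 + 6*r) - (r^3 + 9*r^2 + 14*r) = -16*r^2 - 8*r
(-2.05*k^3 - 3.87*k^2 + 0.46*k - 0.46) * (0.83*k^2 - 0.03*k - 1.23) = -1.7015*k^5 - 3.1506*k^4 + 3.0194*k^3 + 4.3645*k^2 - 0.552*k + 0.5658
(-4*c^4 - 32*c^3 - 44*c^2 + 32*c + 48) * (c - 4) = -4*c^5 - 16*c^4 + 84*c^3 + 208*c^2 - 80*c - 192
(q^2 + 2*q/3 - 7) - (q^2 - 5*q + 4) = 17*q/3 - 11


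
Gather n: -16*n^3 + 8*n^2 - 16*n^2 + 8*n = -16*n^3 - 8*n^2 + 8*n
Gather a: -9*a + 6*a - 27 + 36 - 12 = -3*a - 3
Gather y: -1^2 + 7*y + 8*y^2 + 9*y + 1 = 8*y^2 + 16*y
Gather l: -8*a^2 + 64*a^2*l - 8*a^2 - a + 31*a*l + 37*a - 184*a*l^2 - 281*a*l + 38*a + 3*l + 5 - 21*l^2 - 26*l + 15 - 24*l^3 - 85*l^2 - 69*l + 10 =-16*a^2 + 74*a - 24*l^3 + l^2*(-184*a - 106) + l*(64*a^2 - 250*a - 92) + 30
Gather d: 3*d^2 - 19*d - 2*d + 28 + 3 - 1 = 3*d^2 - 21*d + 30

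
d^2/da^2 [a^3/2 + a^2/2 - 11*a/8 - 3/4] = 3*a + 1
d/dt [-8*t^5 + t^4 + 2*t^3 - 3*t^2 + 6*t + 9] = -40*t^4 + 4*t^3 + 6*t^2 - 6*t + 6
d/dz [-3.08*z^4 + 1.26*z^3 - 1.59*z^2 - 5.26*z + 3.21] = -12.32*z^3 + 3.78*z^2 - 3.18*z - 5.26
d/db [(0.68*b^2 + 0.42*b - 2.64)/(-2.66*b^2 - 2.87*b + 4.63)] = (-0.8344*b^2 - 7.748*b - 5.6322)/(7.0756*b^4 + 15.2684*b^3 - 16.3947*b^2 - 26.5762*b + 21.4369)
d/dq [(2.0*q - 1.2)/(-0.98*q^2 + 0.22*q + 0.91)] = (1.96*q^2 - 2.352*q + 2.084)/(0.9604*q^4 - 0.4312*q^3 - 1.7352*q^2 + 0.4004*q + 0.8281)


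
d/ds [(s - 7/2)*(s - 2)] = 2*s - 11/2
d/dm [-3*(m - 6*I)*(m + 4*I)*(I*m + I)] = -9*I*m^2 - 6*m*(2 + I) - 6 - 72*I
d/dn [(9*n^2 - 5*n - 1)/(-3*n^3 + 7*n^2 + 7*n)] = (27*n^4 - 30*n^3 + 89*n^2 + 14*n + 7)/(n^2*(9*n^4 - 42*n^3 + 7*n^2 + 98*n + 49))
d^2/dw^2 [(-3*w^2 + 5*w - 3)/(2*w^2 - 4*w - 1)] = 2*(-4*w^3 - 54*w^2 + 102*w - 77)/(8*w^6 - 48*w^5 + 84*w^4 - 16*w^3 - 42*w^2 - 12*w - 1)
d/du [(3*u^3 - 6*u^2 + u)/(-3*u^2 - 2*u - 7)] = (-9*u^4 - 12*u^3 - 48*u^2 + 84*u - 7)/(9*u^4 + 12*u^3 + 46*u^2 + 28*u + 49)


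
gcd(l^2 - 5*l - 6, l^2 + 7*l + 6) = l + 1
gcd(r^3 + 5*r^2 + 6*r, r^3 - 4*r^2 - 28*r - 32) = r + 2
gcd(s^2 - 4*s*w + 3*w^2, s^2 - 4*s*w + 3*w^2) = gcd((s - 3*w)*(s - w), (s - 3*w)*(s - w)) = s^2 - 4*s*w + 3*w^2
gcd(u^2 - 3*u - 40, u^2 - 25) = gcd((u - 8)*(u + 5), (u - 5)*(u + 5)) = u + 5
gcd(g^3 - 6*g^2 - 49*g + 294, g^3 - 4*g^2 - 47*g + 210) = g^2 + g - 42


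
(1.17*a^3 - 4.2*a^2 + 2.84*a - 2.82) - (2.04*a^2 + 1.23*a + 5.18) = 1.17*a^3 - 6.24*a^2 + 1.61*a - 8.0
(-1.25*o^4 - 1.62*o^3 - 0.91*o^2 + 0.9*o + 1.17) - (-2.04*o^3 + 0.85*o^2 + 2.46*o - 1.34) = -1.25*o^4 + 0.42*o^3 - 1.76*o^2 - 1.56*o + 2.51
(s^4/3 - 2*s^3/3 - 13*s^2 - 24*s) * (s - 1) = s^5/3 - s^4 - 37*s^3/3 - 11*s^2 + 24*s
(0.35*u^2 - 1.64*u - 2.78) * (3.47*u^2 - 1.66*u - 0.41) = 1.2145*u^4 - 6.2718*u^3 - 7.0677*u^2 + 5.2872*u + 1.1398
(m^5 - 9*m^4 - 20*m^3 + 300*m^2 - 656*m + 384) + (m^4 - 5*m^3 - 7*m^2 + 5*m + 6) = m^5 - 8*m^4 - 25*m^3 + 293*m^2 - 651*m + 390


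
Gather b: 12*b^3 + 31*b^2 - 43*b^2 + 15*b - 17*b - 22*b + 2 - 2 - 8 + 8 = 12*b^3 - 12*b^2 - 24*b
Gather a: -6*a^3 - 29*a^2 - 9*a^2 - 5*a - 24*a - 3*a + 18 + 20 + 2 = -6*a^3 - 38*a^2 - 32*a + 40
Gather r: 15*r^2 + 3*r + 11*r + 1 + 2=15*r^2 + 14*r + 3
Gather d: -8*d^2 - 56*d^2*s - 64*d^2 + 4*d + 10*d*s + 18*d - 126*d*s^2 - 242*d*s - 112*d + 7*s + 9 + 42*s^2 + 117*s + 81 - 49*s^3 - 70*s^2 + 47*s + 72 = d^2*(-56*s - 72) + d*(-126*s^2 - 232*s - 90) - 49*s^3 - 28*s^2 + 171*s + 162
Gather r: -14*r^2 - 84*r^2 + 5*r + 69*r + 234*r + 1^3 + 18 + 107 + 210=-98*r^2 + 308*r + 336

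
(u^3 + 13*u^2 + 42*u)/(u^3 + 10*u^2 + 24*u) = (u + 7)/(u + 4)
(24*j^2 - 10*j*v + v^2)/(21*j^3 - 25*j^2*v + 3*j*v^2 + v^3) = (24*j^2 - 10*j*v + v^2)/(21*j^3 - 25*j^2*v + 3*j*v^2 + v^3)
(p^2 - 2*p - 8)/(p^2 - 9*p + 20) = (p + 2)/(p - 5)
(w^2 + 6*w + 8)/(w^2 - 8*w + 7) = (w^2 + 6*w + 8)/(w^2 - 8*w + 7)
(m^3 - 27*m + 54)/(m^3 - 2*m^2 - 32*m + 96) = (m^2 - 6*m + 9)/(m^2 - 8*m + 16)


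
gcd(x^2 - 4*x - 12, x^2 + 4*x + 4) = x + 2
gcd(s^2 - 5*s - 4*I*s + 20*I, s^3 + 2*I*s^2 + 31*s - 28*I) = s - 4*I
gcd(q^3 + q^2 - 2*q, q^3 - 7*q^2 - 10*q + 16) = q^2 + q - 2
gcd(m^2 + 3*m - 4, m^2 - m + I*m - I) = m - 1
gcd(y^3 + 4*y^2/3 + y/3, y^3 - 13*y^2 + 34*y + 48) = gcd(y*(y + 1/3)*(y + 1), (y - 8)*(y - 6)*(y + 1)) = y + 1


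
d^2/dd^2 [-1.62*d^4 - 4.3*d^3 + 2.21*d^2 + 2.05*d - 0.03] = -19.44*d^2 - 25.8*d + 4.42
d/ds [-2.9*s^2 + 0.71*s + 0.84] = 0.71 - 5.8*s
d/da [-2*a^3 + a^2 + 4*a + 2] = -6*a^2 + 2*a + 4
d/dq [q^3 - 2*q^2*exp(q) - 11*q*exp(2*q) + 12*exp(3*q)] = -2*q^2*exp(q) + 3*q^2 - 22*q*exp(2*q) - 4*q*exp(q) + 36*exp(3*q) - 11*exp(2*q)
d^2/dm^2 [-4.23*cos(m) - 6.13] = 4.23*cos(m)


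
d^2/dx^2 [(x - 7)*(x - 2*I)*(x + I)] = 6*x - 14 - 2*I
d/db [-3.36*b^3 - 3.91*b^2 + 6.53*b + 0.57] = -10.08*b^2 - 7.82*b + 6.53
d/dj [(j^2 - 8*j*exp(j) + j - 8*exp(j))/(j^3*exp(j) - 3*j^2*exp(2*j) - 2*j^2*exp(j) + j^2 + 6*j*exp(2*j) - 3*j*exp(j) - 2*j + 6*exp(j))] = (-(j^2 - 8*j*exp(j) + j - 8*exp(j))*(j^3*exp(j) - 6*j^2*exp(2*j) + j^2*exp(j) + 6*j*exp(2*j) - 7*j*exp(j) + 2*j + 6*exp(2*j) + 3*exp(j) - 2) + (-8*j*exp(j) + 2*j - 16*exp(j) + 1)*(j^3*exp(j) - 3*j^2*exp(2*j) - 2*j^2*exp(j) + j^2 + 6*j*exp(2*j) - 3*j*exp(j) - 2*j + 6*exp(j)))/(j^3*exp(j) - 3*j^2*exp(2*j) - 2*j^2*exp(j) + j^2 + 6*j*exp(2*j) - 3*j*exp(j) - 2*j + 6*exp(j))^2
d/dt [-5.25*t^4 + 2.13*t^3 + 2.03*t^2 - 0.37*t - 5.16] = -21.0*t^3 + 6.39*t^2 + 4.06*t - 0.37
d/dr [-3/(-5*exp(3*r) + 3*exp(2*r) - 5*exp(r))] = 3*(-15*exp(2*r) + 6*exp(r) - 5)*exp(-r)/(5*exp(2*r) - 3*exp(r) + 5)^2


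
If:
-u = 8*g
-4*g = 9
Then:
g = -9/4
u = 18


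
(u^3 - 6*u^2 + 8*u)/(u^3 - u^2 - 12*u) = (u - 2)/(u + 3)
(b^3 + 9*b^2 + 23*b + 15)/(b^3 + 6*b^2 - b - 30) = (b + 1)/(b - 2)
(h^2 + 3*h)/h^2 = (h + 3)/h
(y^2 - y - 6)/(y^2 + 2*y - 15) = (y + 2)/(y + 5)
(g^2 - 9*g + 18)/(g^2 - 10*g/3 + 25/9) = 9*(g^2 - 9*g + 18)/(9*g^2 - 30*g + 25)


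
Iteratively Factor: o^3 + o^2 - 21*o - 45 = (o + 3)*(o^2 - 2*o - 15) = (o + 3)^2*(o - 5)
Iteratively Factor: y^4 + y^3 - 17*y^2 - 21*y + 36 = (y + 3)*(y^3 - 2*y^2 - 11*y + 12) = (y - 4)*(y + 3)*(y^2 + 2*y - 3) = (y - 4)*(y - 1)*(y + 3)*(y + 3)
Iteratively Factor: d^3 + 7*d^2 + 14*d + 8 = (d + 4)*(d^2 + 3*d + 2) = (d + 1)*(d + 4)*(d + 2)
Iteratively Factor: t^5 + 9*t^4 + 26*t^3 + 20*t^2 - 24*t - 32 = (t + 4)*(t^4 + 5*t^3 + 6*t^2 - 4*t - 8) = (t - 1)*(t + 4)*(t^3 + 6*t^2 + 12*t + 8) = (t - 1)*(t + 2)*(t + 4)*(t^2 + 4*t + 4) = (t - 1)*(t + 2)^2*(t + 4)*(t + 2)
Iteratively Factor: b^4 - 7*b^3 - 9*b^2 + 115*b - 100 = (b + 4)*(b^3 - 11*b^2 + 35*b - 25) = (b - 1)*(b + 4)*(b^2 - 10*b + 25) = (b - 5)*(b - 1)*(b + 4)*(b - 5)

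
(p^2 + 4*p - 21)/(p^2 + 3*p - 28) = (p - 3)/(p - 4)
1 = 1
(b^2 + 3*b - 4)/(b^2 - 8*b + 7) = (b + 4)/(b - 7)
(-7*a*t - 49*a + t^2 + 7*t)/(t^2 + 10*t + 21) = (-7*a + t)/(t + 3)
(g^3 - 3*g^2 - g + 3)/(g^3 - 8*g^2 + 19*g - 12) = (g + 1)/(g - 4)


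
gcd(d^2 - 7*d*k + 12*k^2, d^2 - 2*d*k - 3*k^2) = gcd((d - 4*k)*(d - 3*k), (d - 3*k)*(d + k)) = d - 3*k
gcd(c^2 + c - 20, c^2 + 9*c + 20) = c + 5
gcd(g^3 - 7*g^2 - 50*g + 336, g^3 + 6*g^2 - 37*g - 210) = g^2 + g - 42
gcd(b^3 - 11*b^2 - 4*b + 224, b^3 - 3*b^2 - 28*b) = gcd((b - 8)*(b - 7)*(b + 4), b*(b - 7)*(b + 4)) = b^2 - 3*b - 28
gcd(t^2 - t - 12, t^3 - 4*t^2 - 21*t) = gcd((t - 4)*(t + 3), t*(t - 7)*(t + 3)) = t + 3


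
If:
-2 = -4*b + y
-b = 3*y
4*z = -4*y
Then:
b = 6/13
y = -2/13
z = 2/13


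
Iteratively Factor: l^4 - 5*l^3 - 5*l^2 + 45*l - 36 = (l - 4)*(l^3 - l^2 - 9*l + 9) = (l - 4)*(l - 1)*(l^2 - 9) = (l - 4)*(l - 1)*(l + 3)*(l - 3)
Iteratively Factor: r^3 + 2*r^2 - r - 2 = (r + 1)*(r^2 + r - 2) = (r - 1)*(r + 1)*(r + 2)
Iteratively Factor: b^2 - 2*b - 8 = (b + 2)*(b - 4)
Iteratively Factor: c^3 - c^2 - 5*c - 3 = (c - 3)*(c^2 + 2*c + 1) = (c - 3)*(c + 1)*(c + 1)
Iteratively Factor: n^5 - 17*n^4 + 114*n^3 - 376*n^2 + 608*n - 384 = (n - 2)*(n^4 - 15*n^3 + 84*n^2 - 208*n + 192) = (n - 4)*(n - 2)*(n^3 - 11*n^2 + 40*n - 48) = (n - 4)^2*(n - 2)*(n^2 - 7*n + 12) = (n - 4)^3*(n - 2)*(n - 3)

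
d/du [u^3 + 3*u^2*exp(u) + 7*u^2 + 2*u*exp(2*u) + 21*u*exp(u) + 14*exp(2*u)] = 3*u^2*exp(u) + 3*u^2 + 4*u*exp(2*u) + 27*u*exp(u) + 14*u + 30*exp(2*u) + 21*exp(u)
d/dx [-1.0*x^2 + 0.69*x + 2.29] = 0.69 - 2.0*x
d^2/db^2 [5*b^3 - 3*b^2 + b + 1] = 30*b - 6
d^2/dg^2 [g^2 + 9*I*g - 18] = 2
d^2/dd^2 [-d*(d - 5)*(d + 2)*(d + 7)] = -12*d^2 - 24*d + 62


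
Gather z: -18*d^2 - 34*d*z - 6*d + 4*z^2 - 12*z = -18*d^2 - 6*d + 4*z^2 + z*(-34*d - 12)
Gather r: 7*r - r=6*r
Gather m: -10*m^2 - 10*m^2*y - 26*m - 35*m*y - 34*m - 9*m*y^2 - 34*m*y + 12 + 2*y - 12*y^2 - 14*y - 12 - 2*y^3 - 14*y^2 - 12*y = m^2*(-10*y - 10) + m*(-9*y^2 - 69*y - 60) - 2*y^3 - 26*y^2 - 24*y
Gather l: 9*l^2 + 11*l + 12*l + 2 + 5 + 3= 9*l^2 + 23*l + 10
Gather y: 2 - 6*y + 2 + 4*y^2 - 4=4*y^2 - 6*y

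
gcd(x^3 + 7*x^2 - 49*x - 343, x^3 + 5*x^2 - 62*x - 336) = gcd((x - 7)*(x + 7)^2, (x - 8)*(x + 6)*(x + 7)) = x + 7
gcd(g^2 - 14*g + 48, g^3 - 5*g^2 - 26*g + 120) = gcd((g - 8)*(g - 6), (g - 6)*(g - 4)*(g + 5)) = g - 6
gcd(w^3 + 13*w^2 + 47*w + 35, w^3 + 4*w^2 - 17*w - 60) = w + 5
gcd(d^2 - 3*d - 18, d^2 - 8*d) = 1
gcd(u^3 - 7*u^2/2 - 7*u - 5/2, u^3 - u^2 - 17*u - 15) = u^2 - 4*u - 5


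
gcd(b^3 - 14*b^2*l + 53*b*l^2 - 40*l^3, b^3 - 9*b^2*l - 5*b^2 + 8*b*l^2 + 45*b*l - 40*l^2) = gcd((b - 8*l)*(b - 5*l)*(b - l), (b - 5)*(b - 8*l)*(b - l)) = b^2 - 9*b*l + 8*l^2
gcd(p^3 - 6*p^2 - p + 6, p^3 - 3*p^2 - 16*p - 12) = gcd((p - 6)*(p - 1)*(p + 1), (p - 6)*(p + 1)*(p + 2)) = p^2 - 5*p - 6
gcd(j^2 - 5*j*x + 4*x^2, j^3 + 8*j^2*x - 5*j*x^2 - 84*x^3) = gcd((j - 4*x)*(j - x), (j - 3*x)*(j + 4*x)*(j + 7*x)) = 1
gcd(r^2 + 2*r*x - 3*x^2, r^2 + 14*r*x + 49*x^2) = 1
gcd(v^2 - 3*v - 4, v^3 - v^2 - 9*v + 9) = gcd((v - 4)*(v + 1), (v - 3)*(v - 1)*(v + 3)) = 1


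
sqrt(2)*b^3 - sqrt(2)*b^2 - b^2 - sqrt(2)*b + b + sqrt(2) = (b - 1)*(b - sqrt(2))*(sqrt(2)*b + 1)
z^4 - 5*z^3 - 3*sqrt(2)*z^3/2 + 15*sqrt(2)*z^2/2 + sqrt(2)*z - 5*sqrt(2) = (z - 5)*(z - sqrt(2))^2*(z + sqrt(2)/2)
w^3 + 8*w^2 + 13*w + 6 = (w + 1)^2*(w + 6)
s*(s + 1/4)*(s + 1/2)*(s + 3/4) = s^4 + 3*s^3/2 + 11*s^2/16 + 3*s/32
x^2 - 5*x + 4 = (x - 4)*(x - 1)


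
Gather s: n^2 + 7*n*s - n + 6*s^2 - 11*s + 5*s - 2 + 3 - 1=n^2 - n + 6*s^2 + s*(7*n - 6)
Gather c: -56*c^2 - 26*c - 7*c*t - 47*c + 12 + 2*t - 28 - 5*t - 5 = -56*c^2 + c*(-7*t - 73) - 3*t - 21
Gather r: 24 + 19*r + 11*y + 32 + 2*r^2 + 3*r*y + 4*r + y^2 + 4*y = 2*r^2 + r*(3*y + 23) + y^2 + 15*y + 56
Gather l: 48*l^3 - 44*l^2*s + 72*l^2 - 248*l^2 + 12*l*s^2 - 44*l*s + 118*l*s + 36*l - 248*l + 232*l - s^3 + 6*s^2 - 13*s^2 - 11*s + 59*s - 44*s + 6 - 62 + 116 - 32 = 48*l^3 + l^2*(-44*s - 176) + l*(12*s^2 + 74*s + 20) - s^3 - 7*s^2 + 4*s + 28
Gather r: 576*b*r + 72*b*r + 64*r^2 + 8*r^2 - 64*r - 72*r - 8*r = 72*r^2 + r*(648*b - 144)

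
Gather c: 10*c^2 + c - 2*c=10*c^2 - c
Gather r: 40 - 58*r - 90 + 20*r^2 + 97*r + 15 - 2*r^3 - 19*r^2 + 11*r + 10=-2*r^3 + r^2 + 50*r - 25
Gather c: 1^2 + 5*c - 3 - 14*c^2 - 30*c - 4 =-14*c^2 - 25*c - 6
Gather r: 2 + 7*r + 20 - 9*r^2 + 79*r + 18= -9*r^2 + 86*r + 40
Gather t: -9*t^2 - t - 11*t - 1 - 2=-9*t^2 - 12*t - 3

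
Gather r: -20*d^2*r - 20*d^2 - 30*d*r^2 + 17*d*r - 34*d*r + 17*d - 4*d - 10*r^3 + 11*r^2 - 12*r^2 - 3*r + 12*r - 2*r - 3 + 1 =-20*d^2 + 13*d - 10*r^3 + r^2*(-30*d - 1) + r*(-20*d^2 - 17*d + 7) - 2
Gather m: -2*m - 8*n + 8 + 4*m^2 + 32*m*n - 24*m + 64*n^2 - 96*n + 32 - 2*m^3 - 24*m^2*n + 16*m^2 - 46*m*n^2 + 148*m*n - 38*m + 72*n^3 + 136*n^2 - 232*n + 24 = -2*m^3 + m^2*(20 - 24*n) + m*(-46*n^2 + 180*n - 64) + 72*n^3 + 200*n^2 - 336*n + 64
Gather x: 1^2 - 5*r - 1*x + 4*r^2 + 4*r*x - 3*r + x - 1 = 4*r^2 + 4*r*x - 8*r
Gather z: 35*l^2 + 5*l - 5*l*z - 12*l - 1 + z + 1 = 35*l^2 - 7*l + z*(1 - 5*l)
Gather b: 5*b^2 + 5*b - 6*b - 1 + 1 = 5*b^2 - b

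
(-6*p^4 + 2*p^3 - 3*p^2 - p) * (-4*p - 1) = 24*p^5 - 2*p^4 + 10*p^3 + 7*p^2 + p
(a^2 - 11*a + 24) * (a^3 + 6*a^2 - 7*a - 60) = a^5 - 5*a^4 - 49*a^3 + 161*a^2 + 492*a - 1440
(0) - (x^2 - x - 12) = -x^2 + x + 12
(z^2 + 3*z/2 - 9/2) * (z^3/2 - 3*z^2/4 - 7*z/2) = z^5/2 - 55*z^3/8 - 15*z^2/8 + 63*z/4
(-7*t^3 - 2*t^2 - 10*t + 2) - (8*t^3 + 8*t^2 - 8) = -15*t^3 - 10*t^2 - 10*t + 10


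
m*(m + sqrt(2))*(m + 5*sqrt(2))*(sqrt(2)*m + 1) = sqrt(2)*m^4 + 13*m^3 + 16*sqrt(2)*m^2 + 10*m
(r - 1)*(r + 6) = r^2 + 5*r - 6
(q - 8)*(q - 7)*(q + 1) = q^3 - 14*q^2 + 41*q + 56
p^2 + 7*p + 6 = (p + 1)*(p + 6)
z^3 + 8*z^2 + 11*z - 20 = (z - 1)*(z + 4)*(z + 5)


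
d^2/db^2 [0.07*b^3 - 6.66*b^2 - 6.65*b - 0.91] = 0.42*b - 13.32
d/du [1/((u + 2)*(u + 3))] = (-2*u - 5)/(u^4 + 10*u^3 + 37*u^2 + 60*u + 36)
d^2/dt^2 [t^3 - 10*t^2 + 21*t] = 6*t - 20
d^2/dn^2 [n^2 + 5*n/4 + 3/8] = 2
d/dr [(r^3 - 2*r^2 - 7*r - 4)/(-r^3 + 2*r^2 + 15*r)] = 4*(4*r^3 - 7*r^2 + 4*r + 15)/(r^2*(r^4 - 4*r^3 - 26*r^2 + 60*r + 225))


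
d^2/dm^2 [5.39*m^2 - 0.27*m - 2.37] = 10.7800000000000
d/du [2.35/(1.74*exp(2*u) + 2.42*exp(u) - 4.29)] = (-8.178*exp(u) - 5.687)*exp(u)/(1.74*exp(2*u) + 2.42*exp(u) - 4.29)^2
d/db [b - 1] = 1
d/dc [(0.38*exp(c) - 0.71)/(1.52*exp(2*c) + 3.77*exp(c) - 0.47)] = (-0.5776*exp(2*c) + 2.1584*exp(c) + 2.4981)*exp(c)/(2.3104*exp(4*c) + 11.4608*exp(3*c) + 12.7841*exp(2*c) - 3.5438*exp(c) + 0.2209)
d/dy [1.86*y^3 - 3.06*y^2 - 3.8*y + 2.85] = 5.58*y^2 - 6.12*y - 3.8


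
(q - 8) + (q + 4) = 2*q - 4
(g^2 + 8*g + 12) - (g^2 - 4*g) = 12*g + 12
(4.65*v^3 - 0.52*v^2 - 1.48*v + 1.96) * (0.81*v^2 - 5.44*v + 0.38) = 3.7665*v^5 - 25.7172*v^4 + 3.397*v^3 + 9.4412*v^2 - 11.2248*v + 0.7448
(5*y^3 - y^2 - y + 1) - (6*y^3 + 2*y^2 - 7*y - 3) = -y^3 - 3*y^2 + 6*y + 4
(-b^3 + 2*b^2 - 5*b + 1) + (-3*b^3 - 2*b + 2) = -4*b^3 + 2*b^2 - 7*b + 3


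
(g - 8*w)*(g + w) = g^2 - 7*g*w - 8*w^2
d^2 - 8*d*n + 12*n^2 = (d - 6*n)*(d - 2*n)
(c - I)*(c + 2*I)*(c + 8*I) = c^3 + 9*I*c^2 - 6*c + 16*I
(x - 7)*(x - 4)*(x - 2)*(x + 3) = x^4 - 10*x^3 + 11*x^2 + 94*x - 168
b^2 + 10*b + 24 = (b + 4)*(b + 6)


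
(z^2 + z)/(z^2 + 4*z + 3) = z/(z + 3)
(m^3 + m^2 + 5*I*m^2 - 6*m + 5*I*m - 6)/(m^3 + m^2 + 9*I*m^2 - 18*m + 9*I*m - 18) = (m + 2*I)/(m + 6*I)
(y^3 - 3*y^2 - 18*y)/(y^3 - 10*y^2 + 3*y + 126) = y/(y - 7)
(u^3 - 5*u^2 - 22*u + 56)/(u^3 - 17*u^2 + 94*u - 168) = (u^2 + 2*u - 8)/(u^2 - 10*u + 24)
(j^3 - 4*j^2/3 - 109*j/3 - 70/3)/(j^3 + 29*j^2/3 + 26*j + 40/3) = (j - 7)/(j + 4)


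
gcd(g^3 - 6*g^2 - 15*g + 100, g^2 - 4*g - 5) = g - 5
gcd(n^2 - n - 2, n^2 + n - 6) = n - 2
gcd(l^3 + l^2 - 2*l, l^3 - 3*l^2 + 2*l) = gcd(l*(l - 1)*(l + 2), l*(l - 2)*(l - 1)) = l^2 - l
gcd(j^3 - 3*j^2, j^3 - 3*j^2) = j^3 - 3*j^2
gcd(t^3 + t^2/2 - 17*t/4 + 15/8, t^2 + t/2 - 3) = t - 3/2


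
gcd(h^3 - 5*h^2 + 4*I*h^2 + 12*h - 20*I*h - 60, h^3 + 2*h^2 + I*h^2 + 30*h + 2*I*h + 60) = h + 6*I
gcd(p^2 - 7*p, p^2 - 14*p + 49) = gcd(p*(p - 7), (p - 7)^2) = p - 7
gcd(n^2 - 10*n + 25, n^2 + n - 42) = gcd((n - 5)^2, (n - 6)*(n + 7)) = 1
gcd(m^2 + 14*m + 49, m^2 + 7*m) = m + 7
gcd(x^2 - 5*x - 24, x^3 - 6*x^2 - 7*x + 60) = x + 3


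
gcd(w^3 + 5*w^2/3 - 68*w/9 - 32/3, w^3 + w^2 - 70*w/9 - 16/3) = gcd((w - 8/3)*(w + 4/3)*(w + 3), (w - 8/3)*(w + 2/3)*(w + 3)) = w^2 + w/3 - 8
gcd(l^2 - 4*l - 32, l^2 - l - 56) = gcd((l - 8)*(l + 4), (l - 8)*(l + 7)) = l - 8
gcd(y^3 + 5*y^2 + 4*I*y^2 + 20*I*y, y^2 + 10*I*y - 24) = y + 4*I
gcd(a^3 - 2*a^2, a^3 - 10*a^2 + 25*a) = a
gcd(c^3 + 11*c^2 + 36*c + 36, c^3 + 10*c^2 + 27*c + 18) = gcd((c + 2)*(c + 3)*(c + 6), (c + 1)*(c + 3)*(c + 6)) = c^2 + 9*c + 18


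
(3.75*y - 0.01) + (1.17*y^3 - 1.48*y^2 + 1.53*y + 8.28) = 1.17*y^3 - 1.48*y^2 + 5.28*y + 8.27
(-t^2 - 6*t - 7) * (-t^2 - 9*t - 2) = t^4 + 15*t^3 + 63*t^2 + 75*t + 14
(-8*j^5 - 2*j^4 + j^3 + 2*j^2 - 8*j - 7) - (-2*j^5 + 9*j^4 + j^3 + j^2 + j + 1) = -6*j^5 - 11*j^4 + j^2 - 9*j - 8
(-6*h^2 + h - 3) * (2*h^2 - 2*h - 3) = -12*h^4 + 14*h^3 + 10*h^2 + 3*h + 9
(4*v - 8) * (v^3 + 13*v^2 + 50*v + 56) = 4*v^4 + 44*v^3 + 96*v^2 - 176*v - 448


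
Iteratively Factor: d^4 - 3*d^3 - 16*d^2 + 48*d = (d - 4)*(d^3 + d^2 - 12*d) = (d - 4)*(d - 3)*(d^2 + 4*d) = (d - 4)*(d - 3)*(d + 4)*(d)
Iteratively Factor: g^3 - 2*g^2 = (g - 2)*(g^2) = g*(g - 2)*(g)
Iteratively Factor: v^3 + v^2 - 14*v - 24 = (v + 2)*(v^2 - v - 12) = (v + 2)*(v + 3)*(v - 4)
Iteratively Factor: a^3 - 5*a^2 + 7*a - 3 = (a - 3)*(a^2 - 2*a + 1) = (a - 3)*(a - 1)*(a - 1)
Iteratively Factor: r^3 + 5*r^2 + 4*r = (r + 1)*(r^2 + 4*r) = (r + 1)*(r + 4)*(r)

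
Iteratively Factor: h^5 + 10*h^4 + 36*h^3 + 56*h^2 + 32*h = (h + 2)*(h^4 + 8*h^3 + 20*h^2 + 16*h) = (h + 2)^2*(h^3 + 6*h^2 + 8*h) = (h + 2)^2*(h + 4)*(h^2 + 2*h) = (h + 2)^3*(h + 4)*(h)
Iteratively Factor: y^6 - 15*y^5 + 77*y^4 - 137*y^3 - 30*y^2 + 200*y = (y - 5)*(y^5 - 10*y^4 + 27*y^3 - 2*y^2 - 40*y) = (y - 5)*(y - 4)*(y^4 - 6*y^3 + 3*y^2 + 10*y) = y*(y - 5)*(y - 4)*(y^3 - 6*y^2 + 3*y + 10) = y*(y - 5)*(y - 4)*(y + 1)*(y^2 - 7*y + 10) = y*(y - 5)^2*(y - 4)*(y + 1)*(y - 2)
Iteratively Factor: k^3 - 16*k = (k)*(k^2 - 16) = k*(k + 4)*(k - 4)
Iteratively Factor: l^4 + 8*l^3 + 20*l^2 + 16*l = (l)*(l^3 + 8*l^2 + 20*l + 16) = l*(l + 4)*(l^2 + 4*l + 4) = l*(l + 2)*(l + 4)*(l + 2)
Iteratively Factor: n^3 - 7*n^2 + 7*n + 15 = (n + 1)*(n^2 - 8*n + 15) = (n - 3)*(n + 1)*(n - 5)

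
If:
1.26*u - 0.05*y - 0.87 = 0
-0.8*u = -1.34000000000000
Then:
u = 1.68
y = 24.81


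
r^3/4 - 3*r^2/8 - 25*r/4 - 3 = (r/4 + 1)*(r - 6)*(r + 1/2)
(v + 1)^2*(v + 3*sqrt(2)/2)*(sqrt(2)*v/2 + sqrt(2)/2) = sqrt(2)*v^4/2 + 3*v^3/2 + 3*sqrt(2)*v^3/2 + 3*sqrt(2)*v^2/2 + 9*v^2/2 + sqrt(2)*v/2 + 9*v/2 + 3/2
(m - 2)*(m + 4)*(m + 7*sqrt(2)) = m^3 + 2*m^2 + 7*sqrt(2)*m^2 - 8*m + 14*sqrt(2)*m - 56*sqrt(2)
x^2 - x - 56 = (x - 8)*(x + 7)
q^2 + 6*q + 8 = (q + 2)*(q + 4)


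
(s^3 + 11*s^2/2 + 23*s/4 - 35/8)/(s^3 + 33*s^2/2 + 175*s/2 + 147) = (s^2 + 2*s - 5/4)/(s^2 + 13*s + 42)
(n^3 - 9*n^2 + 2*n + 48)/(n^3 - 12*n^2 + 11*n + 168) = (n^2 - n - 6)/(n^2 - 4*n - 21)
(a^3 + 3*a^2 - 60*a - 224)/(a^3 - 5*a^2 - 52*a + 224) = (a + 4)/(a - 4)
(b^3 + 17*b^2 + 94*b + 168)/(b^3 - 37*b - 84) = (b^2 + 13*b + 42)/(b^2 - 4*b - 21)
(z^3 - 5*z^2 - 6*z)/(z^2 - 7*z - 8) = z*(z - 6)/(z - 8)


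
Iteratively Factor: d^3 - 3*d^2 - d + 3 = (d - 3)*(d^2 - 1) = (d - 3)*(d - 1)*(d + 1)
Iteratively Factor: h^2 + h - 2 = (h + 2)*(h - 1)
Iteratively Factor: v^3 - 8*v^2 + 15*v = (v - 5)*(v^2 - 3*v) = v*(v - 5)*(v - 3)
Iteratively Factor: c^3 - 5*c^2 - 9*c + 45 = (c - 5)*(c^2 - 9) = (c - 5)*(c + 3)*(c - 3)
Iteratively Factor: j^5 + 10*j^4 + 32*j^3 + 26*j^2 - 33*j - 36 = (j - 1)*(j^4 + 11*j^3 + 43*j^2 + 69*j + 36) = (j - 1)*(j + 1)*(j^3 + 10*j^2 + 33*j + 36) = (j - 1)*(j + 1)*(j + 3)*(j^2 + 7*j + 12) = (j - 1)*(j + 1)*(j + 3)*(j + 4)*(j + 3)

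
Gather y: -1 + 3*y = 3*y - 1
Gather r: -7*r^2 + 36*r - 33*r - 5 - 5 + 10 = -7*r^2 + 3*r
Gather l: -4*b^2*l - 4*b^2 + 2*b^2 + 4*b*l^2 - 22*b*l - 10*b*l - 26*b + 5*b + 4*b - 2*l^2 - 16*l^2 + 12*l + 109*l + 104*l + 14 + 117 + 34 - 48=-2*b^2 - 17*b + l^2*(4*b - 18) + l*(-4*b^2 - 32*b + 225) + 117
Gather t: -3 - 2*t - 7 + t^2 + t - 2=t^2 - t - 12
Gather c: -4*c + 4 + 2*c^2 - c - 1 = 2*c^2 - 5*c + 3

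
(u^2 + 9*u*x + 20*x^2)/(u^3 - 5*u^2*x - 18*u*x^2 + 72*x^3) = (u + 5*x)/(u^2 - 9*u*x + 18*x^2)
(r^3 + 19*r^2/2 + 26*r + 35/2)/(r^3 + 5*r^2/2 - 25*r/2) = (2*r^2 + 9*r + 7)/(r*(2*r - 5))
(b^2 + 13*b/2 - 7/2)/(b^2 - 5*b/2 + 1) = (b + 7)/(b - 2)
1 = 1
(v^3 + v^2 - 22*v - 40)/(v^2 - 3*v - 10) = v + 4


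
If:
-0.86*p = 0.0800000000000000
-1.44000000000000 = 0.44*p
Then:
No Solution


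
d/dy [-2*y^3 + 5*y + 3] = 5 - 6*y^2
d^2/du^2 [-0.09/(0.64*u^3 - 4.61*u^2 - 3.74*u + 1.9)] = ((0.3456*u - 0.8298)*(0.64*u^3 - 4.61*u^2 - 3.74*u + 1.9) - 0.09*(-3.84*u^2 + 18.44*u + 7.48)*(-1.92*u^2 + 9.22*u + 3.74))/(0.64*u^3 - 4.61*u^2 - 3.74*u + 1.9)^3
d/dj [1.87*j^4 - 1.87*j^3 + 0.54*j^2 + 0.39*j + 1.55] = 7.48*j^3 - 5.61*j^2 + 1.08*j + 0.39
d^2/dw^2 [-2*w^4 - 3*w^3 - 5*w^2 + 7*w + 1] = -24*w^2 - 18*w - 10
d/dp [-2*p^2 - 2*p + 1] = -4*p - 2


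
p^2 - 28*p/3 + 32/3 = (p - 8)*(p - 4/3)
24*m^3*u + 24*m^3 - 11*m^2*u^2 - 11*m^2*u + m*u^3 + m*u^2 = (-8*m + u)*(-3*m + u)*(m*u + m)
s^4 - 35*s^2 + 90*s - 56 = (s - 4)*(s - 2)*(s - 1)*(s + 7)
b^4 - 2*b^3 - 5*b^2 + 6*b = b*(b - 3)*(b - 1)*(b + 2)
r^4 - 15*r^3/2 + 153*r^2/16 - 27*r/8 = r*(r - 6)*(r - 3/4)^2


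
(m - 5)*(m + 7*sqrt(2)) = m^2 - 5*m + 7*sqrt(2)*m - 35*sqrt(2)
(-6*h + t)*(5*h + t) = -30*h^2 - h*t + t^2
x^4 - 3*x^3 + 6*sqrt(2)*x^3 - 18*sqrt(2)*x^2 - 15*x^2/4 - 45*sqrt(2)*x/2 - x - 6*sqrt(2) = (x - 4)*(x + 1/2)^2*(x + 6*sqrt(2))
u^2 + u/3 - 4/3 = (u - 1)*(u + 4/3)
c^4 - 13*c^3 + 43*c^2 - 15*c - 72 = (c - 8)*(c - 3)^2*(c + 1)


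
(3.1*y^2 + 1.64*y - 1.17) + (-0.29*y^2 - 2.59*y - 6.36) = 2.81*y^2 - 0.95*y - 7.53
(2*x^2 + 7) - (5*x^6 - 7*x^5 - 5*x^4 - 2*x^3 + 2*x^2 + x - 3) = -5*x^6 + 7*x^5 + 5*x^4 + 2*x^3 - x + 10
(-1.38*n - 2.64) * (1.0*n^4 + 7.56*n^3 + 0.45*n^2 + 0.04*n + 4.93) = -1.38*n^5 - 13.0728*n^4 - 20.5794*n^3 - 1.2432*n^2 - 6.909*n - 13.0152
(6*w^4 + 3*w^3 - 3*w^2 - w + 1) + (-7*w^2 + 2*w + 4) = 6*w^4 + 3*w^3 - 10*w^2 + w + 5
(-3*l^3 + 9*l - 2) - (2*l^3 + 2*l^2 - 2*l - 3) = -5*l^3 - 2*l^2 + 11*l + 1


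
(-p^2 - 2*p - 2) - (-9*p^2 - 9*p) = 8*p^2 + 7*p - 2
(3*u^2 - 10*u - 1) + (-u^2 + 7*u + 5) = 2*u^2 - 3*u + 4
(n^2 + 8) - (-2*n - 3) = n^2 + 2*n + 11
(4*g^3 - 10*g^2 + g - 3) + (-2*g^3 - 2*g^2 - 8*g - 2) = 2*g^3 - 12*g^2 - 7*g - 5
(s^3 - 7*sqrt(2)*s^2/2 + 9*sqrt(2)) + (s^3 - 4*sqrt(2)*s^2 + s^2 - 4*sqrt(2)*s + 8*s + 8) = 2*s^3 - 15*sqrt(2)*s^2/2 + s^2 - 4*sqrt(2)*s + 8*s + 8 + 9*sqrt(2)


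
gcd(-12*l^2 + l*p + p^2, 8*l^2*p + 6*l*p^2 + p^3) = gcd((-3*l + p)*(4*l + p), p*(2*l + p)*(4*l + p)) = 4*l + p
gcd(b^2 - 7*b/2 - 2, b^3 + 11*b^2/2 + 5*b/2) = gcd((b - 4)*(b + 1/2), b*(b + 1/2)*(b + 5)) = b + 1/2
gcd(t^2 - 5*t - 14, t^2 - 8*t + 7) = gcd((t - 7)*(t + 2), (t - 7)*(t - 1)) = t - 7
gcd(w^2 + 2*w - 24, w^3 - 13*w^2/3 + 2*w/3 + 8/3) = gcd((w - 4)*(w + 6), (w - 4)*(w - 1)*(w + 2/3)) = w - 4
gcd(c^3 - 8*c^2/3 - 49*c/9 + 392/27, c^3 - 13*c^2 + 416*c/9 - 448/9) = c^2 - 5*c + 56/9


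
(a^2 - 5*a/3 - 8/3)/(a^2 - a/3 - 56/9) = 3*(a + 1)/(3*a + 7)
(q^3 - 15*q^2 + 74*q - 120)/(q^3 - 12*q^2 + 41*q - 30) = (q - 4)/(q - 1)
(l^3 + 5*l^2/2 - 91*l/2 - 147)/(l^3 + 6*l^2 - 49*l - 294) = (l + 7/2)/(l + 7)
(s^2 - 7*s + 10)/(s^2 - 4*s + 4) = (s - 5)/(s - 2)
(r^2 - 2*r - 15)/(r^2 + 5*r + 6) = (r - 5)/(r + 2)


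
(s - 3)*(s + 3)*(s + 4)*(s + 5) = s^4 + 9*s^3 + 11*s^2 - 81*s - 180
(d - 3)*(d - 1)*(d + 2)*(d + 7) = d^4 + 5*d^3 - 19*d^2 - 29*d + 42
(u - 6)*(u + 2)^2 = u^3 - 2*u^2 - 20*u - 24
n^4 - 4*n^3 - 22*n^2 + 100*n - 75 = (n - 5)*(n - 3)*(n - 1)*(n + 5)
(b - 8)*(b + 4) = b^2 - 4*b - 32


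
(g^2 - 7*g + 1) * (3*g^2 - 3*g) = 3*g^4 - 24*g^3 + 24*g^2 - 3*g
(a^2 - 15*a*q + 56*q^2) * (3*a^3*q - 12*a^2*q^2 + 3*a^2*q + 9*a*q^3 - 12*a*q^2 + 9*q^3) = 3*a^5*q - 57*a^4*q^2 + 3*a^4*q + 357*a^3*q^3 - 57*a^3*q^2 - 807*a^2*q^4 + 357*a^2*q^3 + 504*a*q^5 - 807*a*q^4 + 504*q^5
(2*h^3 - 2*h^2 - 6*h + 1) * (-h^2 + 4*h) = -2*h^5 + 10*h^4 - 2*h^3 - 25*h^2 + 4*h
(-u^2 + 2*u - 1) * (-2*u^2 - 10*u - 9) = 2*u^4 + 6*u^3 - 9*u^2 - 8*u + 9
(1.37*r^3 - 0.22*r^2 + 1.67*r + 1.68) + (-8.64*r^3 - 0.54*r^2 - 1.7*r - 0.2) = -7.27*r^3 - 0.76*r^2 - 0.03*r + 1.48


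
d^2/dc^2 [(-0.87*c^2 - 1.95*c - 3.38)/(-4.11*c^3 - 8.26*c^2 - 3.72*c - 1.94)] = (29.392254*c^6 + 197.63757*c^5 + 1002.532572*c^4 + 1891.818708*c^3 + 1423.495776*c^2 + 273.961584*c - 36.3742159999999)/(69.426531*c^9 + 418.586238*c^8 + 1029.762144*c^7 + 1419.60475*c^6 + 1327.209192*c^5 + 917.966472*c^4 + 455.548644*c^3 + 173.801496*c^2 + 42.001776*c + 7.301384)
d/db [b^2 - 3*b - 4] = 2*b - 3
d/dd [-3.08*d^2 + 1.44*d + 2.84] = 1.44 - 6.16*d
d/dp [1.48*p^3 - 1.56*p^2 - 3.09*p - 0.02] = 4.44*p^2 - 3.12*p - 3.09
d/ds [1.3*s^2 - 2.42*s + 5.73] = 2.6*s - 2.42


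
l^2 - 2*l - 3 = (l - 3)*(l + 1)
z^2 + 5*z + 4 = (z + 1)*(z + 4)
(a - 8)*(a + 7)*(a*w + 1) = a^3*w - a^2*w + a^2 - 56*a*w - a - 56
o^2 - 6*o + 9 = (o - 3)^2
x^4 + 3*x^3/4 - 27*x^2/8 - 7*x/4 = x*(x - 7/4)*(x + 1/2)*(x + 2)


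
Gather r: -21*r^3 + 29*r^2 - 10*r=-21*r^3 + 29*r^2 - 10*r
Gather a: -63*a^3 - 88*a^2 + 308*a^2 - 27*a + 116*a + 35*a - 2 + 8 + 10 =-63*a^3 + 220*a^2 + 124*a + 16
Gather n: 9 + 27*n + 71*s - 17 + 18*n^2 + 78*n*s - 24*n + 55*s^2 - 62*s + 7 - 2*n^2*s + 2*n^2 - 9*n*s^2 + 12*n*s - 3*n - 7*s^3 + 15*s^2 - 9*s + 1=n^2*(20 - 2*s) + n*(-9*s^2 + 90*s) - 7*s^3 + 70*s^2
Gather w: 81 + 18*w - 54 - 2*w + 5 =16*w + 32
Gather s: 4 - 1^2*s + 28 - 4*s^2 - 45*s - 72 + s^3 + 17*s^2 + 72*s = s^3 + 13*s^2 + 26*s - 40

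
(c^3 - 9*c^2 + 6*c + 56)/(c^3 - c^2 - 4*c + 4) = (c^2 - 11*c + 28)/(c^2 - 3*c + 2)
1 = 1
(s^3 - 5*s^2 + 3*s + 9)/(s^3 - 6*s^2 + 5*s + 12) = (s - 3)/(s - 4)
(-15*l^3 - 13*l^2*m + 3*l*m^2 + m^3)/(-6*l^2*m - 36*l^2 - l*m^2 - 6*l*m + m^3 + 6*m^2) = (5*l^2 + 6*l*m + m^2)/(2*l*m + 12*l + m^2 + 6*m)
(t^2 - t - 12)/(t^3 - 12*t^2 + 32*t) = (t + 3)/(t*(t - 8))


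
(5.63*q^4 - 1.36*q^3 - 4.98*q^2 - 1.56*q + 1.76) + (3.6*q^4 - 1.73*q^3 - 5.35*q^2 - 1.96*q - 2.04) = 9.23*q^4 - 3.09*q^3 - 10.33*q^2 - 3.52*q - 0.28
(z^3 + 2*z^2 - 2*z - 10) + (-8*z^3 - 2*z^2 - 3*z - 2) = -7*z^3 - 5*z - 12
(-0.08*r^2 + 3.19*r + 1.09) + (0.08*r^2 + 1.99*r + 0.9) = 5.18*r + 1.99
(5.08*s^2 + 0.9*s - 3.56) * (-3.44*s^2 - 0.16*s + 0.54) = -17.4752*s^4 - 3.9088*s^3 + 14.8456*s^2 + 1.0556*s - 1.9224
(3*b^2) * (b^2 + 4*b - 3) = 3*b^4 + 12*b^3 - 9*b^2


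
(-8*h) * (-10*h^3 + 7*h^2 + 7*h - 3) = 80*h^4 - 56*h^3 - 56*h^2 + 24*h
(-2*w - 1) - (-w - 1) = -w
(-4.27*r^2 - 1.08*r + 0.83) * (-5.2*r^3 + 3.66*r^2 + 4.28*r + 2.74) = 22.204*r^5 - 10.0122*r^4 - 26.5444*r^3 - 13.2844*r^2 + 0.5932*r + 2.2742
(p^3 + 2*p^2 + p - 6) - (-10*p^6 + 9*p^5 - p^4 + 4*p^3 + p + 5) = 10*p^6 - 9*p^5 + p^4 - 3*p^3 + 2*p^2 - 11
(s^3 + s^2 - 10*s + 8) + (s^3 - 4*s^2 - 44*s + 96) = 2*s^3 - 3*s^2 - 54*s + 104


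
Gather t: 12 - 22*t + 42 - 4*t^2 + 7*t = -4*t^2 - 15*t + 54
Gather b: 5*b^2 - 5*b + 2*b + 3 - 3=5*b^2 - 3*b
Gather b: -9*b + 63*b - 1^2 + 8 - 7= 54*b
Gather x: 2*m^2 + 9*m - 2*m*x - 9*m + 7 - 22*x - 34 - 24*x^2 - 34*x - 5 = 2*m^2 - 24*x^2 + x*(-2*m - 56) - 32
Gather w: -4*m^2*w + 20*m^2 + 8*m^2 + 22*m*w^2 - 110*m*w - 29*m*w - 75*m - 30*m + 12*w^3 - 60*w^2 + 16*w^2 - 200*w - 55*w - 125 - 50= 28*m^2 - 105*m + 12*w^3 + w^2*(22*m - 44) + w*(-4*m^2 - 139*m - 255) - 175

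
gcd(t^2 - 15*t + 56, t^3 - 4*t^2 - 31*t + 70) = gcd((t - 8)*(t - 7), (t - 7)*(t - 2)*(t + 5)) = t - 7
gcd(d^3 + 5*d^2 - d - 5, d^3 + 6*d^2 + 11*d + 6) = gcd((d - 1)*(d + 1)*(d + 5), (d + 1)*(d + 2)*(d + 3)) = d + 1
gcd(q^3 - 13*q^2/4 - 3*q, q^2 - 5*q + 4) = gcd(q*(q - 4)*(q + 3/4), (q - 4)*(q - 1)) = q - 4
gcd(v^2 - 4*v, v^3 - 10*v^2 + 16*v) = v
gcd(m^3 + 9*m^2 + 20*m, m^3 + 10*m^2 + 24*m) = m^2 + 4*m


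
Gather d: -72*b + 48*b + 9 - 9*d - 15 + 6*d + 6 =-24*b - 3*d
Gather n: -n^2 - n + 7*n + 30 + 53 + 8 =-n^2 + 6*n + 91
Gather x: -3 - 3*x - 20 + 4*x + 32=x + 9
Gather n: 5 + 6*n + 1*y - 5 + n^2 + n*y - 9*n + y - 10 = n^2 + n*(y - 3) + 2*y - 10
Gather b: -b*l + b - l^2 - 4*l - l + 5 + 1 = b*(1 - l) - l^2 - 5*l + 6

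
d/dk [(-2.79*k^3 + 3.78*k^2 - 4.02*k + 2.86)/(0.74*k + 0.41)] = (-4.1292*k^3 - 0.634500000000001*k^2 + 3.0996*k - 3.7646)/(0.5476*k^2 + 0.6068*k + 0.1681)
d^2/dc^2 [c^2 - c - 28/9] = 2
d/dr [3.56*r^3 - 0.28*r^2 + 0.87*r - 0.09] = 10.68*r^2 - 0.56*r + 0.87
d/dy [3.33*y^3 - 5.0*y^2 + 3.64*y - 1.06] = 9.99*y^2 - 10.0*y + 3.64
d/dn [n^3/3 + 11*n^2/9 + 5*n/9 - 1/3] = n^2 + 22*n/9 + 5/9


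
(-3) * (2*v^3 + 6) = -6*v^3 - 18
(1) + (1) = 2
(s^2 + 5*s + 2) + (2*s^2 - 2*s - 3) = 3*s^2 + 3*s - 1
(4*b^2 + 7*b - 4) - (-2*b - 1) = 4*b^2 + 9*b - 3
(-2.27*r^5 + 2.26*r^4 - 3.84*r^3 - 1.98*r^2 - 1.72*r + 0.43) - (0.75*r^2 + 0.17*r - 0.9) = -2.27*r^5 + 2.26*r^4 - 3.84*r^3 - 2.73*r^2 - 1.89*r + 1.33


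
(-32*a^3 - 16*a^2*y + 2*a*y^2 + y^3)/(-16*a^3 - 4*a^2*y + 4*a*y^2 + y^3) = (-4*a + y)/(-2*a + y)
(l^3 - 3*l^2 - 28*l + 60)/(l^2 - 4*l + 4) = (l^2 - l - 30)/(l - 2)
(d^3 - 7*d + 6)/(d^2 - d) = d + 1 - 6/d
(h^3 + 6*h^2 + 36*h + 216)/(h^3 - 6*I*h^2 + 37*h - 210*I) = (h^2 + 6*h*(1 - I) - 36*I)/(h^2 - 12*I*h - 35)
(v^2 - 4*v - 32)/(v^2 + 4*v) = (v - 8)/v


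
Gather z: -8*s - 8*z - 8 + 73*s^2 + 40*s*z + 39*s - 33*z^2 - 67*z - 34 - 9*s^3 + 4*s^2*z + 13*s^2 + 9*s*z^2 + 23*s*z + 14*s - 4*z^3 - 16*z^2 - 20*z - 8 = -9*s^3 + 86*s^2 + 45*s - 4*z^3 + z^2*(9*s - 49) + z*(4*s^2 + 63*s - 95) - 50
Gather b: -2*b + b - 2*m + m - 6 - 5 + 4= -b - m - 7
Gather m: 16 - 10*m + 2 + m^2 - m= m^2 - 11*m + 18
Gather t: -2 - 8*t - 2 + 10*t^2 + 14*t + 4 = 10*t^2 + 6*t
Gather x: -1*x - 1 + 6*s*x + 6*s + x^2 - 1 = 6*s + x^2 + x*(6*s - 1) - 2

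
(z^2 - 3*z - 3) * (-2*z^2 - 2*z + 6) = -2*z^4 + 4*z^3 + 18*z^2 - 12*z - 18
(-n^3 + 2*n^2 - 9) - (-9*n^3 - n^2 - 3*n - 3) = 8*n^3 + 3*n^2 + 3*n - 6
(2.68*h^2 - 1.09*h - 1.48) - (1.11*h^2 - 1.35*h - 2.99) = 1.57*h^2 + 0.26*h + 1.51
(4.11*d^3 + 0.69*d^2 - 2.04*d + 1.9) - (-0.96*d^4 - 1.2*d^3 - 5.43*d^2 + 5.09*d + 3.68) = 0.96*d^4 + 5.31*d^3 + 6.12*d^2 - 7.13*d - 1.78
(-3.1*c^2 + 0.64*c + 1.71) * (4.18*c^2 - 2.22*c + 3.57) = -12.958*c^4 + 9.5572*c^3 - 5.34*c^2 - 1.5114*c + 6.1047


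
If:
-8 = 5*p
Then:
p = -8/5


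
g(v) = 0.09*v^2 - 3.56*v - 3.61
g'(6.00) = -2.48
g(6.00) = -21.73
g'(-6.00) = -4.64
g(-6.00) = 20.99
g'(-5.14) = -4.49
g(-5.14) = 17.07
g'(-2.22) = -3.96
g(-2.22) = 4.74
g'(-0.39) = -3.63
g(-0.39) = -2.21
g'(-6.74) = -4.77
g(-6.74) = 24.47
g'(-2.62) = -4.03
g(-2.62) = 6.33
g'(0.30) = -3.51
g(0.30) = -4.67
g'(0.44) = -3.48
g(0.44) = -5.16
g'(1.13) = -3.36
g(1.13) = -7.52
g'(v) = 0.18*v - 3.56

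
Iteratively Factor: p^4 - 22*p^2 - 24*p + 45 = (p + 3)*(p^3 - 3*p^2 - 13*p + 15) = (p - 5)*(p + 3)*(p^2 + 2*p - 3) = (p - 5)*(p + 3)^2*(p - 1)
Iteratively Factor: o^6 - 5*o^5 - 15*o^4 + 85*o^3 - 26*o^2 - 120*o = (o + 1)*(o^5 - 6*o^4 - 9*o^3 + 94*o^2 - 120*o) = (o - 5)*(o + 1)*(o^4 - o^3 - 14*o^2 + 24*o) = o*(o - 5)*(o + 1)*(o^3 - o^2 - 14*o + 24) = o*(o - 5)*(o - 3)*(o + 1)*(o^2 + 2*o - 8) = o*(o - 5)*(o - 3)*(o - 2)*(o + 1)*(o + 4)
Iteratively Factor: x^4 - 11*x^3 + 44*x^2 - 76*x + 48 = (x - 2)*(x^3 - 9*x^2 + 26*x - 24) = (x - 3)*(x - 2)*(x^2 - 6*x + 8) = (x - 4)*(x - 3)*(x - 2)*(x - 2)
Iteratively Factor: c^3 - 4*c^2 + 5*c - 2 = (c - 2)*(c^2 - 2*c + 1) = (c - 2)*(c - 1)*(c - 1)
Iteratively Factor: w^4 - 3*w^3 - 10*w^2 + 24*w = (w)*(w^3 - 3*w^2 - 10*w + 24) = w*(w + 3)*(w^2 - 6*w + 8) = w*(w - 4)*(w + 3)*(w - 2)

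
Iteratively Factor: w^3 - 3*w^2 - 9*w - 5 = (w + 1)*(w^2 - 4*w - 5) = (w - 5)*(w + 1)*(w + 1)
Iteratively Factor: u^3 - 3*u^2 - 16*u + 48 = (u + 4)*(u^2 - 7*u + 12) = (u - 3)*(u + 4)*(u - 4)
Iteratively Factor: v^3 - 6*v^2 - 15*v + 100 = (v + 4)*(v^2 - 10*v + 25) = (v - 5)*(v + 4)*(v - 5)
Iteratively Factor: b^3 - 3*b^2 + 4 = (b + 1)*(b^2 - 4*b + 4) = (b - 2)*(b + 1)*(b - 2)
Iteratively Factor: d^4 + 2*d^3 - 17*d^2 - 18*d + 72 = (d - 3)*(d^3 + 5*d^2 - 2*d - 24) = (d - 3)*(d + 4)*(d^2 + d - 6) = (d - 3)*(d + 3)*(d + 4)*(d - 2)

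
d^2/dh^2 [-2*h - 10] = 0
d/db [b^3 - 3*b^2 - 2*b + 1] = 3*b^2 - 6*b - 2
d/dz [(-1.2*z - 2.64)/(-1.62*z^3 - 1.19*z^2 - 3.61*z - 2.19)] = (1.944*z^3 + 1.428*z^2 + 4.332*z - (1.2*z + 2.64)*(4.86*z^2 + 2.38*z + 3.61) + 2.628)/(1.62*z^3 + 1.19*z^2 + 3.61*z + 2.19)^2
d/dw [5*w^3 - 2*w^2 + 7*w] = 15*w^2 - 4*w + 7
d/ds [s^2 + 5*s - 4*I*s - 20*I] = 2*s + 5 - 4*I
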